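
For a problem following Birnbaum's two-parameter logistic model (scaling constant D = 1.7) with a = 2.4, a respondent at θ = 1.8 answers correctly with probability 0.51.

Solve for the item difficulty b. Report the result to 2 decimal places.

P(θ) = 1 / (1 + exp(−D·a(θ − b)))
logit(0.51) = ln(0.51/0.49) = 0.0400
b = θ − logit/(1.7·a) = 1.8 − 0.0400/4.0800 = 1.7902

1.79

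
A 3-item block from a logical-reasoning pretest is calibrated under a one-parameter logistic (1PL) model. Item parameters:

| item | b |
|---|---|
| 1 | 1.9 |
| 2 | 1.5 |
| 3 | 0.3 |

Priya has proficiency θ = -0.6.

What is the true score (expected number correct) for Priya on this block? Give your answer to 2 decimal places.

0.47

P(θ) = 1 / (1 + exp(−(θ − b)))
P_1 = 1/(1+e^{2.5000}) = 0.0759
P_2 = 1/(1+e^{2.1000}) = 0.1091
P_3 = 1/(1+e^{0.9000}) = 0.2891
E[score] = 0.0759 + 0.1091 + 0.2891 = 0.4740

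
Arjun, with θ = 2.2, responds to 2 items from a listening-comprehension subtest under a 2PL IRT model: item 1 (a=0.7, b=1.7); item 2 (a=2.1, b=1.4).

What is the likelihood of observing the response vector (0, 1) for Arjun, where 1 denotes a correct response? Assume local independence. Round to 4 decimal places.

0.3484

P(θ) = 1 / (1 + exp(−a(θ − b)))
P_1 = 1/(1+e^{-0.3500}) = 0.5866
P_2 = 1/(1+e^{-1.6800}) = 0.8429
L = (1−P_1) × P_2 = 0.4134 × 0.8429 = 0.34844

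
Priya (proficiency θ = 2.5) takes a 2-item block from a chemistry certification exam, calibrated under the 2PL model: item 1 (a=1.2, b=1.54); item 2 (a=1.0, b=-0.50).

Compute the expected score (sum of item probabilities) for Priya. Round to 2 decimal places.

1.71

P(θ) = 1 / (1 + exp(−a(θ − b)))
P_1 = 1/(1+e^{-1.1520}) = 0.7599
P_2 = 1/(1+e^{-3.0000}) = 0.9526
E[score] = 0.7599 + 0.9526 = 1.7125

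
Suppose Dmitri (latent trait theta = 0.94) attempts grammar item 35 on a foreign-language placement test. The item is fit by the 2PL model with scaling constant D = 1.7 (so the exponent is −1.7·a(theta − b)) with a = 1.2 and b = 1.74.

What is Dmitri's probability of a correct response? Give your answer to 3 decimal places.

0.164

P(theta) = 1 / (1 + exp(−D·a(theta − b)))
Exponent: 1.7 × 1.2 × (0.94 − 1.74) = -1.6320
1/(1 + e^{1.6320}) = 0.1636
P = 0.1636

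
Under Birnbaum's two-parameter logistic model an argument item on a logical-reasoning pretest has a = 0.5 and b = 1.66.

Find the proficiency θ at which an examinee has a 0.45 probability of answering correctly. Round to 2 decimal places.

1.26

P(θ) = 1 / (1 + exp(−a(θ − b)))
logit = ln(0.4500/0.5500) = -0.2007
θ = b + logit/(a) = 1.66 + (-0.2007)/0.5000 = 1.2587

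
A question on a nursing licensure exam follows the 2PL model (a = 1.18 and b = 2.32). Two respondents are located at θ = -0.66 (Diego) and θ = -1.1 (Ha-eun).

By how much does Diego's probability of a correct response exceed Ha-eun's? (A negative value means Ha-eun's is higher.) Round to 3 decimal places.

0.011

P(θ) = 1 / (1 + exp(−a(θ − b)))
P(Diego) = 0.0288  [exponent -3.5164]
P(Ha-eun) = 0.0174  [exponent -4.0356]
Difference = 0.0288 − 0.0174 = 0.0115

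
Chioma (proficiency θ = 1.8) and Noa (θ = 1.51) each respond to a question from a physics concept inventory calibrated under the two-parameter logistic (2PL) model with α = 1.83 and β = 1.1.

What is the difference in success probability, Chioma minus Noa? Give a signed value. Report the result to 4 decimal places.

0.1034

P(θ) = 1 / (1 + exp(−α(θ − β)))
P(Chioma) = 0.7826  [exponent 1.2810]
P(Noa) = 0.6792  [exponent 0.7503]
Difference = 0.7826 − 0.6792 = 0.1034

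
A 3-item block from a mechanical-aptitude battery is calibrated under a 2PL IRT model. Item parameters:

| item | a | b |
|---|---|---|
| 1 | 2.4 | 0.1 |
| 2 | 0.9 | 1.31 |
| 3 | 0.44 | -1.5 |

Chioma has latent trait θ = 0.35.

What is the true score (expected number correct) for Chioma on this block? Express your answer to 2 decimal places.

P(θ) = 1 / (1 + exp(−a(θ − b)))
P_1 = 1/(1+e^{-0.6000}) = 0.6457
P_2 = 1/(1+e^{0.8640}) = 0.2965
P_3 = 1/(1+e^{-0.8140}) = 0.6930
E[score] = 0.6457 + 0.2965 + 0.6930 = 1.6351

1.64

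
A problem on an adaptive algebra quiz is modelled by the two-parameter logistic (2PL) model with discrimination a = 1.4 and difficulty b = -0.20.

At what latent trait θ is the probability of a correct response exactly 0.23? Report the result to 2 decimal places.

-1.06

P(θ) = 1 / (1 + exp(−a(θ − b)))
logit = ln(0.2300/0.7700) = -1.2083
θ = b + logit/(a) = -0.20 + (-1.2083)/1.4000 = -1.0631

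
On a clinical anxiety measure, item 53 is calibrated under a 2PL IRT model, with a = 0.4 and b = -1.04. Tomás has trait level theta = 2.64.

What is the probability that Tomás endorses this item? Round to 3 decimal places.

0.813

P(theta) = 1 / (1 + exp(−a(theta − b)))
Exponent: 0.4 × (2.64 − (-1.04)) = 1.4720
1/(1 + e^{-1.4720}) = 0.8134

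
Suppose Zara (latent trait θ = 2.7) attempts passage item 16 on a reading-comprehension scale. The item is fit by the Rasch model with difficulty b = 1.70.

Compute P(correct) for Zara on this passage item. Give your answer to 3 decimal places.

P(θ) = 1 / (1 + exp(−(θ − b)))
Exponent: (2.7 − 1.70) = 1.0000
1/(1 + e^{-1.0000}) = 0.7311
P = 0.7311

0.731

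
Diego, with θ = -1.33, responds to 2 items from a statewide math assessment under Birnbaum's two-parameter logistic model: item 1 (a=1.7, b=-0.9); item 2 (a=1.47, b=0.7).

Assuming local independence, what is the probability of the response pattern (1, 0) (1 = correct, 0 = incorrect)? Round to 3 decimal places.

P(θ) = 1 / (1 + exp(−a(θ − b)))
P_1 = 1/(1+e^{0.7310}) = 0.3250
P_2 = 1/(1+e^{2.9841}) = 0.0481
L = P_1 × (1−P_2) = 0.3250 × 0.9519 = 0.30933

0.309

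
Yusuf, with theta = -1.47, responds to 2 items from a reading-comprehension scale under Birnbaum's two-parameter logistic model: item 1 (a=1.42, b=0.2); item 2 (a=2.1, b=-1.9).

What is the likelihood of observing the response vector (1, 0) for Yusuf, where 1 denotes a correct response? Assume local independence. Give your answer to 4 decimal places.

0.0246

P(theta) = 1 / (1 + exp(−a(theta − b)))
P_1 = 1/(1+e^{2.3714}) = 0.0854
P_2 = 1/(1+e^{-0.9030}) = 0.7116
L = P_1 × (1−P_2) = 0.0854 × 0.2884 = 0.02463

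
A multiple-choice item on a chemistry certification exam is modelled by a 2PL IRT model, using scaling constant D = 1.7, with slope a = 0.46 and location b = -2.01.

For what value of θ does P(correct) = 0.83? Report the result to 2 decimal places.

0.02

P(θ) = 1 / (1 + exp(−D·a(θ − b)))
logit = ln(0.8300/0.1700) = 1.5856
θ = b + logit/(1.7·a) = -2.01 + 1.5856/0.7820 = 0.0177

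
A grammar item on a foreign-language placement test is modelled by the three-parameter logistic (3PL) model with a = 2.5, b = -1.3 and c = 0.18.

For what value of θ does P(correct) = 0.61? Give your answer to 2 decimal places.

-1.26

P(θ) = c + (1 − c) · 1 / (1 + exp(−a(θ − b)))
Remove guessing floor: (0.61 − 0.18)/(1 − 0.18) = 0.5244
logit = ln(0.5244/0.4756) = 0.0976
θ = b + logit/(a) = -1.3 + 0.0976/2.5000 = -1.2609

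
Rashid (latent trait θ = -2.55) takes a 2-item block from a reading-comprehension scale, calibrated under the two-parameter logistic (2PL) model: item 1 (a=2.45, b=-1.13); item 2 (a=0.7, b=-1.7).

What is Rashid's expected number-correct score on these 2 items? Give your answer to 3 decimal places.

0.385

P(θ) = 1 / (1 + exp(−a(θ − b)))
P_1 = 1/(1+e^{3.4790}) = 0.0299
P_2 = 1/(1+e^{0.5950}) = 0.3555
E[score] = 0.0299 + 0.3555 = 0.3854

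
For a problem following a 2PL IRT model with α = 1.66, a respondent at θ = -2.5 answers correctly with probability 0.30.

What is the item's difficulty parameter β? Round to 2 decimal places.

P(θ) = 1 / (1 + exp(−α(θ − β)))
logit(0.30) = ln(0.30/0.70) = -0.8473
β = θ − logit/(α) = -2.5 − (-0.8473)/1.6600 = -1.9896

-1.99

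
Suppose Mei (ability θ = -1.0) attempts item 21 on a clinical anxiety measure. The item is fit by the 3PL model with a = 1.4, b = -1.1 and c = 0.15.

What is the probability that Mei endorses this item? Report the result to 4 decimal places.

P(θ) = c + (1 − c) · 1 / (1 + exp(−a(θ − b)))
Exponent: 1.4 × (-1.0 − (-1.1)) = 0.1400
1/(1 + e^{-0.1400}) = 0.5349
P = 0.15 + 0.85 × 0.5349 = 0.6047

0.6047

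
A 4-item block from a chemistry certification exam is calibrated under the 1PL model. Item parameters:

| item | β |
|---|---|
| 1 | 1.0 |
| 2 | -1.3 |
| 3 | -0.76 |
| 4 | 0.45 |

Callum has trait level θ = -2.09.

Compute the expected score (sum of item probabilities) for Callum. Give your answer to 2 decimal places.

0.64

P(θ) = 1 / (1 + exp(−(θ − β)))
P_1 = 1/(1+e^{3.0900}) = 0.0435
P_2 = 1/(1+e^{0.7900}) = 0.3122
P_3 = 1/(1+e^{1.3300}) = 0.2092
P_4 = 1/(1+e^{2.5400}) = 0.0731
E[score] = 0.0435 + 0.3122 + 0.2092 + 0.0731 = 0.6380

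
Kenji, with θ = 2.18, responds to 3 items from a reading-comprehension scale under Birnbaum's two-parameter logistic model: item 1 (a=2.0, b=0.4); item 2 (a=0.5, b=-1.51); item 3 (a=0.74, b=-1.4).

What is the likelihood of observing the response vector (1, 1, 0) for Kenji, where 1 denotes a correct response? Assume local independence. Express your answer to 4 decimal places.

0.0554

P(θ) = 1 / (1 + exp(−a(θ − b)))
P_1 = 1/(1+e^{-3.5600}) = 0.9723
P_2 = 1/(1+e^{-1.8450}) = 0.8635
P_3 = 1/(1+e^{-2.6492}) = 0.9340
L = P_1 × P_2 × (1−P_3) = 0.9723 × 0.8635 × 0.0660 = 0.05545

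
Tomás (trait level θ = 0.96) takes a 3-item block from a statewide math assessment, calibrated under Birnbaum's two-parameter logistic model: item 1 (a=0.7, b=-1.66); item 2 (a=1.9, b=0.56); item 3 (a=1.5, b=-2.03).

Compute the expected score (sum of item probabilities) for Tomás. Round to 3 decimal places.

2.532

P(θ) = 1 / (1 + exp(−a(θ − b)))
P_1 = 1/(1+e^{-1.8340}) = 0.8622
P_2 = 1/(1+e^{-0.7600}) = 0.6814
P_3 = 1/(1+e^{-4.4850}) = 0.9888
E[score] = 0.8622 + 0.6814 + 0.9888 = 2.5324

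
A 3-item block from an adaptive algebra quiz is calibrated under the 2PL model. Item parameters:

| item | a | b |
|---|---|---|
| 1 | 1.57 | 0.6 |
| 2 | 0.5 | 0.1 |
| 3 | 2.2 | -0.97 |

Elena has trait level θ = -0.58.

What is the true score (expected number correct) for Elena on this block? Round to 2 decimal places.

1.25

P(θ) = 1 / (1 + exp(−a(θ − b)))
P_1 = 1/(1+e^{1.8526}) = 0.1356
P_2 = 1/(1+e^{0.3400}) = 0.4158
P_3 = 1/(1+e^{-0.8580}) = 0.7022
E[score] = 0.1356 + 0.4158 + 0.7022 = 1.2536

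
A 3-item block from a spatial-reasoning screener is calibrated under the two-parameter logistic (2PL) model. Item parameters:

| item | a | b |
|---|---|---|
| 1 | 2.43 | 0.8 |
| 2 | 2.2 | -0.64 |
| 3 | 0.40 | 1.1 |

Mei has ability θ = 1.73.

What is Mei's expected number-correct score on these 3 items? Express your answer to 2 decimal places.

2.46

P(θ) = 1 / (1 + exp(−a(θ − b)))
P_1 = 1/(1+e^{-2.2599}) = 0.9055
P_2 = 1/(1+e^{-5.2140}) = 0.9946
P_3 = 1/(1+e^{-0.2520}) = 0.5627
E[score] = 0.9055 + 0.9946 + 0.5627 = 2.4628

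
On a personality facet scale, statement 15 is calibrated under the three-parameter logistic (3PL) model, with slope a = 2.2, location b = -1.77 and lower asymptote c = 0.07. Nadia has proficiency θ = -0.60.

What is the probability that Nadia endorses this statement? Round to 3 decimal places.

P(θ) = c + (1 − c) · 1 / (1 + exp(−a(θ − b)))
Exponent: 2.2 × (-0.60 − (-1.77)) = 2.5740
1/(1 + e^{-2.5740}) = 0.9292
P = 0.07 + 0.93 × 0.9292 = 0.9341

0.934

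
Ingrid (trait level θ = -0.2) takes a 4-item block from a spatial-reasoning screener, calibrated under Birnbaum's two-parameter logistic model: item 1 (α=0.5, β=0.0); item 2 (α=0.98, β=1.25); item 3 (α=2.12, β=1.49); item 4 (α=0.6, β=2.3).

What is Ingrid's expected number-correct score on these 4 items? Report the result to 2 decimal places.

P(θ) = 1 / (1 + exp(−α(θ − β)))
P_1 = 1/(1+e^{0.1000}) = 0.4750
P_2 = 1/(1+e^{1.4210}) = 0.1945
P_3 = 1/(1+e^{3.5828}) = 0.0270
P_4 = 1/(1+e^{1.5000}) = 0.1824
E[score] = 0.4750 + 0.1945 + 0.0270 + 0.1824 = 0.8790

0.88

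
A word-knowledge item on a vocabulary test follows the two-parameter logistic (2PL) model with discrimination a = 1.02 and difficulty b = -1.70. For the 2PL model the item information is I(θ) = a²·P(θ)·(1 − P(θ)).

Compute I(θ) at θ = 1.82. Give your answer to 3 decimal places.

0.027

P = 1/(1+e^{-3.5904}) = 0.9732
P(1−P) = 0.9732 × 0.0268 = 0.0261
I = a² × P(1−P) = 1.02² × 0.0261 = 0.02718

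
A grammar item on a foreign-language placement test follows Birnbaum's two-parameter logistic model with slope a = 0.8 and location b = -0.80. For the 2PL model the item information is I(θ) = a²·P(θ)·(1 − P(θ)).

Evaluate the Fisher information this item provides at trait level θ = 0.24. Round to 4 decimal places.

P = 1/(1+e^{-0.8320}) = 0.6968
P(1−P) = 0.6968 × 0.3032 = 0.2113
I = a² × P(1−P) = 0.8² × 0.2113 = 0.13522

0.1352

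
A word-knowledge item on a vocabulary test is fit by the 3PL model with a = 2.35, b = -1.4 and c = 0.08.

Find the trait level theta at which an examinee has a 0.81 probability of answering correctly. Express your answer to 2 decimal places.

P(theta) = c + (1 − c) · 1 / (1 + exp(−a(theta − b)))
Remove guessing floor: (0.81 − 0.08)/(1 − 0.08) = 0.7935
logit = ln(0.7935/0.2065) = 1.3460
theta = b + logit/(a) = -1.4 + 1.3460/2.3500 = -0.8272

-0.83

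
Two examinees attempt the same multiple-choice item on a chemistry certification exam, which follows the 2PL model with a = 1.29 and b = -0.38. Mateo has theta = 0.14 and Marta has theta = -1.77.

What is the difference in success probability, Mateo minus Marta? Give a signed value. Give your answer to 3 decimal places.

P(theta) = 1 / (1 + exp(−a(theta − b)))
P(Mateo) = 0.6617  [exponent 0.6708]
P(Marta) = 0.1427  [exponent -1.7931]
Difference = 0.6617 − 0.1427 = 0.5190

0.519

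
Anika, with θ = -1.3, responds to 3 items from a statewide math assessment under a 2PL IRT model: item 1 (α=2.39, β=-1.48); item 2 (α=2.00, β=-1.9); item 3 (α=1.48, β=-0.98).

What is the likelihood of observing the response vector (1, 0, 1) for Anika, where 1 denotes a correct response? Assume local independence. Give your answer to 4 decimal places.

P(θ) = 1 / (1 + exp(−α(θ − β)))
P_1 = 1/(1+e^{-0.4302}) = 0.6059
P_2 = 1/(1+e^{-1.2000}) = 0.7685
P_3 = 1/(1+e^{0.4736}) = 0.3838
L = P_1 × (1−P_2) × P_3 = 0.6059 × 0.2315 × 0.3838 = 0.05383

0.0538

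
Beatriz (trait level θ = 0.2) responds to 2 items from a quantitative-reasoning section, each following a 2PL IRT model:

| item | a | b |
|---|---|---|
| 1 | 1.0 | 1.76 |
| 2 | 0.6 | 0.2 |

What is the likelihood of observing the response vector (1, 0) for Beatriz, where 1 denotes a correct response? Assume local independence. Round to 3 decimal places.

P(θ) = 1 / (1 + exp(−a(θ − b)))
P_1 = 1/(1+e^{1.5600}) = 0.1736
P_2 = 1/(1+e^{0.0000}) = 0.5000
L = P_1 × (1−P_2) = 0.1736 × 0.5000 = 0.08682

0.087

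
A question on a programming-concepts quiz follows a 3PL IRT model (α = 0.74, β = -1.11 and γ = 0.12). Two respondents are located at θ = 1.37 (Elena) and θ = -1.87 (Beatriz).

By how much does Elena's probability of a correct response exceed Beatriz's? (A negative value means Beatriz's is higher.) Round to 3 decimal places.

P(θ) = γ + (1 − γ) · 1 / (1 + exp(−α(θ − β)))
P(Elena) = 0.8789  [exponent 1.8352]
P(Beatriz) = 0.4394  [exponent -0.5624]
Difference = 0.8789 − 0.4394 = 0.4395

0.439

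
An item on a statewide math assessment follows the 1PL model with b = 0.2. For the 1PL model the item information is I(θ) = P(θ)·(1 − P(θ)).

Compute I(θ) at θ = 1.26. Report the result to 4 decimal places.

0.1911

P = 1/(1+e^{-1.0600}) = 0.7427
P(1−P) = 0.7427 × 0.2573 = 0.1911
I = P(1−P) = 0.19110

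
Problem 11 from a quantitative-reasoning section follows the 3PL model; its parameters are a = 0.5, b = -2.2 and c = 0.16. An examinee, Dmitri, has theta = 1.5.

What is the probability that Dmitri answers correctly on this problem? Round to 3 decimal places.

P(theta) = c + (1 − c) · 1 / (1 + exp(−a(theta − b)))
Exponent: 0.5 × (1.5 − (-2.2)) = 1.8500
1/(1 + e^{-1.8500}) = 0.8641
P = 0.16 + 0.84 × 0.8641 = 0.8859

0.886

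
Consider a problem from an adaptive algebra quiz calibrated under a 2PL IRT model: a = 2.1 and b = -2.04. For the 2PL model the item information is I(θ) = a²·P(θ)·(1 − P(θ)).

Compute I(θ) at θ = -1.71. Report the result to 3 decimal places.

0.980

P = 1/(1+e^{-0.6930}) = 0.6666
P(1−P) = 0.6666 × 0.3334 = 0.2222
I = a² × P(1−P) = 2.1² × 0.2222 = 0.98005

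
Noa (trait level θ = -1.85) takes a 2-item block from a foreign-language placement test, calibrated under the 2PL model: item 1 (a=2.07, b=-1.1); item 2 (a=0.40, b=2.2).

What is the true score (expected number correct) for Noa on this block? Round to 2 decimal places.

P(θ) = 1 / (1 + exp(−a(θ − b)))
P_1 = 1/(1+e^{1.5525}) = 0.1747
P_2 = 1/(1+e^{1.6200}) = 0.1652
E[score] = 0.1747 + 0.1652 = 0.3399

0.34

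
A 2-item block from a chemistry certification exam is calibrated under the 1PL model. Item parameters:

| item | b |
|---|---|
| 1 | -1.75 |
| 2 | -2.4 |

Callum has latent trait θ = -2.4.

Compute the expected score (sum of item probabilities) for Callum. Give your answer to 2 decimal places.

0.84

P(θ) = 1 / (1 + exp(−(θ − b)))
P_1 = 1/(1+e^{0.6500}) = 0.3430
P_2 = 1/(1+e^{0.0000}) = 0.5000
E[score] = 0.3430 + 0.5000 = 0.8430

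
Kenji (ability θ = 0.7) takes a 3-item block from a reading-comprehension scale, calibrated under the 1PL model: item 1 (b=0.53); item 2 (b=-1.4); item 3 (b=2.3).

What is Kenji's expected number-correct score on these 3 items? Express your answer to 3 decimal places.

1.601

P(θ) = 1 / (1 + exp(−(θ − b)))
P_1 = 1/(1+e^{-0.1700}) = 0.5424
P_2 = 1/(1+e^{-2.1000}) = 0.8909
P_3 = 1/(1+e^{1.6000}) = 0.1680
E[score] = 0.5424 + 0.8909 + 0.1680 = 1.6013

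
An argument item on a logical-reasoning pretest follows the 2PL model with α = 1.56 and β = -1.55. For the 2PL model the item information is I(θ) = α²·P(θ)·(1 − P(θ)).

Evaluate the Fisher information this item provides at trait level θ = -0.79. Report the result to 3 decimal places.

P = 1/(1+e^{-1.1856}) = 0.7660
P(1−P) = 0.7660 × 0.2340 = 0.1793
I = α² × P(1−P) = 1.56² × 0.1793 = 0.43627

0.436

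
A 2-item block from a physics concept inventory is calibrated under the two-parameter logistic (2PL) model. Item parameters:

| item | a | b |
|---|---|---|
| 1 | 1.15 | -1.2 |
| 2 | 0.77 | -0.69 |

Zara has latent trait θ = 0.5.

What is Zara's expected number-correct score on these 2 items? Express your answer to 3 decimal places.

1.590

P(θ) = 1 / (1 + exp(−a(θ − b)))
P_1 = 1/(1+e^{-1.9550}) = 0.8760
P_2 = 1/(1+e^{-0.9163}) = 0.7143
E[score] = 0.8760 + 0.7143 = 1.5903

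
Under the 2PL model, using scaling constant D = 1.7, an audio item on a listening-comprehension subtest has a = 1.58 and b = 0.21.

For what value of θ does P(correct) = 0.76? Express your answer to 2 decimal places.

0.64

P(θ) = 1 / (1 + exp(−D·a(θ − b)))
logit = ln(0.7600/0.2400) = 1.1527
θ = b + logit/(1.7·a) = 0.21 + 1.1527/2.6860 = 0.6391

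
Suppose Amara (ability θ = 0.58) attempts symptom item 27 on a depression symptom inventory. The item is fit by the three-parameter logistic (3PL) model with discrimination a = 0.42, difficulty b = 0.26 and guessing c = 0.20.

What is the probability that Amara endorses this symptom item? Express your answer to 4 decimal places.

P(θ) = c + (1 − c) · 1 / (1 + exp(−a(θ − b)))
Exponent: 0.42 × (0.58 − 0.26) = 0.1344
1/(1 + e^{-0.1344}) = 0.5335
P = 0.20 + 0.80 × 0.5335 = 0.6268

0.6268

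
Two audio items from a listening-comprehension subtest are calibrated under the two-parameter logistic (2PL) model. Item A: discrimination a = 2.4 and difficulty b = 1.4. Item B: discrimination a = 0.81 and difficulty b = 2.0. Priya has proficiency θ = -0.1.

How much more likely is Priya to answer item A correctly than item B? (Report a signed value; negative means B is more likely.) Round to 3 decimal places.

-0.128

P(θ) = 1 / (1 + exp(−a(θ − b)))
P_A = 0.0266
P_B = 0.1543
P_A − P_B = -0.1277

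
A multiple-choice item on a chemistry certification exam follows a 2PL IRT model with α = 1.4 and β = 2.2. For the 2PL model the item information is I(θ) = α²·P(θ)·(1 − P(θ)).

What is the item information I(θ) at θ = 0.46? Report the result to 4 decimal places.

P = 1/(1+e^{2.4360}) = 0.0805
P(1−P) = 0.0805 × 0.9195 = 0.0740
I = α² × P(1−P) = 1.4² × 0.0740 = 0.14503

0.1450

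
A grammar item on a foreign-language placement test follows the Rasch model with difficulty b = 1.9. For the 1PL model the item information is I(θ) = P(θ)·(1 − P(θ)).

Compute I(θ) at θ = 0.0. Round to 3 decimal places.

0.113

P = 1/(1+e^{1.9000}) = 0.1301
P(1−P) = 0.1301 × 0.8699 = 0.1132
I = P(1−P) = 0.11318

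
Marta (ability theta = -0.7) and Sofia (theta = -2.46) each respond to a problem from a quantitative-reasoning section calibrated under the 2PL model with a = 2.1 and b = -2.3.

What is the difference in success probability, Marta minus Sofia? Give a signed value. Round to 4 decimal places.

P(theta) = 1 / (1 + exp(−a(theta − b)))
P(Marta) = 0.9664  [exponent 3.3600]
P(Sofia) = 0.4168  [exponent -0.3360]
Difference = 0.9664 − 0.4168 = 0.5496

0.5496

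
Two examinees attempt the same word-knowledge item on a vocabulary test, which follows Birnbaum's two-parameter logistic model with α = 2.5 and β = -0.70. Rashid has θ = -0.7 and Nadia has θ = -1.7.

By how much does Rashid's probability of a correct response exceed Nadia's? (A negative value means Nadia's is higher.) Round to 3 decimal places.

0.424

P(θ) = 1 / (1 + exp(−α(θ − β)))
P(Rashid) = 0.5000  [exponent 0.0000]
P(Nadia) = 0.0759  [exponent -2.5000]
Difference = 0.5000 − 0.0759 = 0.4241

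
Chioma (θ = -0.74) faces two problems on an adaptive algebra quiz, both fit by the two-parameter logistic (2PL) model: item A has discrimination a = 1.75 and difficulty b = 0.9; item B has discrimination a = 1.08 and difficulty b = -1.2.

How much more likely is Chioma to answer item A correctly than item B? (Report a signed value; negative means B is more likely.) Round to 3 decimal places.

P(θ) = 1 / (1 + exp(−a(θ − b)))
P_A = 0.0537
P_B = 0.6217
P_A − P_B = -0.5681

-0.568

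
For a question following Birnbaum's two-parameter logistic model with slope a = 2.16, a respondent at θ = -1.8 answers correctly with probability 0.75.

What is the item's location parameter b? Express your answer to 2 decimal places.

-2.31

P(θ) = 1 / (1 + exp(−a(θ − b)))
logit(0.75) = ln(0.75/0.25) = 1.0986
b = θ − logit/(a) = -1.8 − 1.0986/2.1600 = -2.3086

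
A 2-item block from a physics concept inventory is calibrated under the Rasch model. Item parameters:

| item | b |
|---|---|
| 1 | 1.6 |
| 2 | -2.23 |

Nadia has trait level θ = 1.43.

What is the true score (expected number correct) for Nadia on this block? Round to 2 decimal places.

P(θ) = 1 / (1 + exp(−(θ − b)))
P_1 = 1/(1+e^{0.1700}) = 0.4576
P_2 = 1/(1+e^{-3.6600}) = 0.9749
E[score] = 0.4576 + 0.9749 = 1.4325

1.43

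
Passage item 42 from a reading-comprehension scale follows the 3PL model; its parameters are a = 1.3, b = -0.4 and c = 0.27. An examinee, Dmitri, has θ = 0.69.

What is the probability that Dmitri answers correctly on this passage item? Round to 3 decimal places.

P(θ) = c + (1 − c) · 1 / (1 + exp(−a(θ − b)))
Exponent: 1.3 × (0.69 − (-0.4)) = 1.4170
1/(1 + e^{-1.4170}) = 0.8049
P = 0.27 + 0.73 × 0.8049 = 0.8576

0.858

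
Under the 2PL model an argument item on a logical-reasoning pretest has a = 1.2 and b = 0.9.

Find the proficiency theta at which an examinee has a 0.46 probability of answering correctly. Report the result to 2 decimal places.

P(theta) = 1 / (1 + exp(−a(theta − b)))
logit = ln(0.4600/0.5400) = -0.1603
theta = b + logit/(a) = 0.9 + (-0.1603)/1.2000 = 0.7664

0.77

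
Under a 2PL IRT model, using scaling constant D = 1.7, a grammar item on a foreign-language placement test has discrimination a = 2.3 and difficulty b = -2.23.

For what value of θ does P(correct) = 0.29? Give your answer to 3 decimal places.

P(θ) = 1 / (1 + exp(−D·a(θ − b)))
logit = ln(0.2900/0.7100) = -0.8954
θ = b + logit/(1.7·a) = -2.23 + (-0.8954)/3.9100 = -2.4590

-2.459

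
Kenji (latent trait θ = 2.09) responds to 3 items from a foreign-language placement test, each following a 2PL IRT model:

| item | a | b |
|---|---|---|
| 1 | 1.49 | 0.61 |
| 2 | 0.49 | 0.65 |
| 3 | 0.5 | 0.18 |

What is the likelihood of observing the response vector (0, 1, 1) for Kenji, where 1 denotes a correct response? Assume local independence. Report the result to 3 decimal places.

P(θ) = 1 / (1 + exp(−a(θ − b)))
P_1 = 1/(1+e^{-2.2052}) = 0.9007
P_2 = 1/(1+e^{-0.7056}) = 0.6694
P_3 = 1/(1+e^{-0.9550}) = 0.7221
L = (1−P_1) × P_2 × P_3 = 0.0993 × 0.6694 × 0.7221 = 0.04799

0.048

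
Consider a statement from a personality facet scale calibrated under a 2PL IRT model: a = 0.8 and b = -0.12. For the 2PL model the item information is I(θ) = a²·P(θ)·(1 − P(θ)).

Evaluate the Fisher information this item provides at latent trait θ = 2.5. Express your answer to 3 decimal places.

0.062

P = 1/(1+e^{-2.0960}) = 0.8905
P(1−P) = 0.8905 × 0.1095 = 0.0975
I = a² × P(1−P) = 0.8² × 0.0975 = 0.06240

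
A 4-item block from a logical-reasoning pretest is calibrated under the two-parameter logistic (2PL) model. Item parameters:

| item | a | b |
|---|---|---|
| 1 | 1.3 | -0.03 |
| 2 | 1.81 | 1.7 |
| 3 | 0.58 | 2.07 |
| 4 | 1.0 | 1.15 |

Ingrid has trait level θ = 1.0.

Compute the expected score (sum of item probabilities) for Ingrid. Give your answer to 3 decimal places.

P(θ) = 1 / (1 + exp(−a(θ − b)))
P_1 = 1/(1+e^{-1.3390}) = 0.7923
P_2 = 1/(1+e^{1.2670}) = 0.2198
P_3 = 1/(1+e^{0.6206}) = 0.3496
P_4 = 1/(1+e^{0.1500}) = 0.4626
E[score] = 0.7923 + 0.2198 + 0.3496 + 0.4626 = 1.8243

1.824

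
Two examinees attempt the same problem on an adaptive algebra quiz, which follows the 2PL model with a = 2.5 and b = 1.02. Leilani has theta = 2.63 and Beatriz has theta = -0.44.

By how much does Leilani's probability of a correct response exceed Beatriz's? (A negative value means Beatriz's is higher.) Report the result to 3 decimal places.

0.957

P(theta) = 1 / (1 + exp(−a(theta − b)))
P(Leilani) = 0.9825  [exponent 4.0250]
P(Beatriz) = 0.0253  [exponent -3.6500]
Difference = 0.9825 − 0.0253 = 0.9571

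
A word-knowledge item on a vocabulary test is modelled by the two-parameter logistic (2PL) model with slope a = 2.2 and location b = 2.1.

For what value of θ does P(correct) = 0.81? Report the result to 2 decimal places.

P(θ) = 1 / (1 + exp(−a(θ − b)))
logit = ln(0.8100/0.1900) = 1.4500
θ = b + logit/(a) = 2.1 + 1.4500/2.2000 = 2.7591

2.76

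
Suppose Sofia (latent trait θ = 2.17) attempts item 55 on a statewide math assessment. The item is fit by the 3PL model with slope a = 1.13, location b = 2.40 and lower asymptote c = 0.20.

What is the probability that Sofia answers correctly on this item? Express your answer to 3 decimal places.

0.548

P(θ) = c + (1 − c) · 1 / (1 + exp(−a(θ − b)))
Exponent: 1.13 × (2.17 − 2.40) = -0.2599
1/(1 + e^{0.2599}) = 0.4354
P = 0.20 + 0.80 × 0.4354 = 0.5483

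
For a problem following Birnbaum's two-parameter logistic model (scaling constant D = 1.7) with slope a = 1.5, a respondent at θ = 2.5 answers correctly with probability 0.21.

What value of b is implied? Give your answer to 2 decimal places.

3.02

P(θ) = 1 / (1 + exp(−D·a(θ − b)))
logit(0.21) = ln(0.21/0.79) = -1.3249
b = θ − logit/(1.7·a) = 2.5 − (-1.3249)/2.5500 = 3.0196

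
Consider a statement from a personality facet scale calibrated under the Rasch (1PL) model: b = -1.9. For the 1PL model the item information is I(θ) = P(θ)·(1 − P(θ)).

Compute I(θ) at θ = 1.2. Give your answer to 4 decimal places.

P = 1/(1+e^{-3.1000}) = 0.9569
P(1−P) = 0.9569 × 0.0431 = 0.0412
I = P(1−P) = 0.04125

0.0412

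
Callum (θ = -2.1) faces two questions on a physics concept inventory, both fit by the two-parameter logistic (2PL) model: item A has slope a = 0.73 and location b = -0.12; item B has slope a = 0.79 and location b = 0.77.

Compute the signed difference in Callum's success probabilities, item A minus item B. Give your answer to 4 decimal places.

0.0968

P(θ) = 1 / (1 + exp(−a(θ − b)))
P_A = 0.1907
P_B = 0.0939
P_A − P_B = 0.0968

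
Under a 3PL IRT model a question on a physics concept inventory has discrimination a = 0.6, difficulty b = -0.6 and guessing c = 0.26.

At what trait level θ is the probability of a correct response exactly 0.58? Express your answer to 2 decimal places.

-1.05

P(θ) = c + (1 − c) · 1 / (1 + exp(−a(θ − b)))
Remove guessing floor: (0.58 − 0.26)/(1 − 0.26) = 0.4324
logit = ln(0.4324/0.5676) = -0.2719
θ = b + logit/(a) = -0.6 + (-0.2719)/0.6000 = -1.0532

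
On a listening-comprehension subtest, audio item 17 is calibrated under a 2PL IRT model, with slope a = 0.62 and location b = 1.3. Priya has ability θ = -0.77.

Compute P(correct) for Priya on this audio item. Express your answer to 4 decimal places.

P(θ) = 1 / (1 + exp(−a(θ − b)))
Exponent: 0.62 × (-0.77 − 1.3) = -1.2834
1/(1 + e^{1.2834}) = 0.2170

0.2170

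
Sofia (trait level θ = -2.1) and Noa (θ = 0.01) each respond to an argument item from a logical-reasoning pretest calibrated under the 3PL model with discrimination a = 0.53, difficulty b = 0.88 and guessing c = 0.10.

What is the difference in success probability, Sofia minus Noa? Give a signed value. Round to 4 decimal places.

-0.1943

P(θ) = c + (1 − c) · 1 / (1 + exp(−a(θ − b)))
P(Sofia) = 0.2538  [exponent -1.5794]
P(Noa) = 0.4481  [exponent -0.4611]
Difference = 0.2538 − 0.4481 = -0.1943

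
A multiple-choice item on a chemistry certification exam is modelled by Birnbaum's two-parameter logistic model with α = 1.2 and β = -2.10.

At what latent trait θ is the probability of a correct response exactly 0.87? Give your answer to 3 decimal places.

P(θ) = 1 / (1 + exp(−α(θ − β)))
logit = ln(0.8700/0.1300) = 1.9010
θ = β + logit/(α) = -2.10 + 1.9010/1.2000 = -0.5159

-0.516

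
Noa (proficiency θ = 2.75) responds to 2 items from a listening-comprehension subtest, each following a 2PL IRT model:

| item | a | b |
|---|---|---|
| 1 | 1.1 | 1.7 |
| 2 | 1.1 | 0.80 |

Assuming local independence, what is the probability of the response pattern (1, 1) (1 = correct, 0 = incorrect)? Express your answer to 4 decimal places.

P(θ) = 1 / (1 + exp(−a(θ − b)))
P_1 = 1/(1+e^{-1.1550}) = 0.7604
P_2 = 1/(1+e^{-2.1450}) = 0.8952
L = P_1 × P_2 = 0.7604 × 0.8952 = 0.68073

0.6807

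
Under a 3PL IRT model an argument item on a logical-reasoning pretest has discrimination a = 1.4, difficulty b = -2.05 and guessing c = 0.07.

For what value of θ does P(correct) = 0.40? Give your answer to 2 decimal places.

-2.48

P(θ) = c + (1 − c) · 1 / (1 + exp(−a(θ − b)))
Remove guessing floor: (0.40 − 0.07)/(1 − 0.07) = 0.3548
logit = ln(0.3548/0.6452) = -0.5978
θ = b + logit/(a) = -2.05 + (-0.5978)/1.4000 = -2.4770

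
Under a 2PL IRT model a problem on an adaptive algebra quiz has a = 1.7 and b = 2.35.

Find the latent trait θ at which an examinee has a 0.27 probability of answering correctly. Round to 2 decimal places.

1.76

P(θ) = 1 / (1 + exp(−a(θ − b)))
logit = ln(0.2700/0.7300) = -0.9946
θ = b + logit/(a) = 2.35 + (-0.9946)/1.7000 = 1.7649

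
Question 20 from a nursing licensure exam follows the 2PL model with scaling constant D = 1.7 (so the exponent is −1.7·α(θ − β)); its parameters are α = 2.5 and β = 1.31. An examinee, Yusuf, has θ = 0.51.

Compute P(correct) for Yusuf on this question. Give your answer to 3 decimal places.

P(θ) = 1 / (1 + exp(−D·α(θ − β)))
Exponent: 1.7 × 2.5 × (0.51 − 1.31) = -3.4000
1/(1 + e^{3.4000}) = 0.0323
P = 0.0323

0.032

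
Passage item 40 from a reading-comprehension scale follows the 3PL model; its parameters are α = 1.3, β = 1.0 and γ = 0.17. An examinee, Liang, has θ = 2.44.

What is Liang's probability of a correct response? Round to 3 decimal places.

P(θ) = γ + (1 − γ) · 1 / (1 + exp(−α(θ − β)))
Exponent: 1.3 × (2.44 − 1.0) = 1.8720
1/(1 + e^{-1.8720}) = 0.8667
P = 0.17 + 0.83 × 0.8667 = 0.8894

0.889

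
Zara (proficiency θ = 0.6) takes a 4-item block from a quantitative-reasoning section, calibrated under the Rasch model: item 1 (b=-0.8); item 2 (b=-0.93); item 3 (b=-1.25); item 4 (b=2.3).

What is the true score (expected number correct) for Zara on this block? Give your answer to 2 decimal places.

2.64

P(θ) = 1 / (1 + exp(−(θ − b)))
P_1 = 1/(1+e^{-1.4000}) = 0.8022
P_2 = 1/(1+e^{-1.5300}) = 0.8220
P_3 = 1/(1+e^{-1.8500}) = 0.8641
P_4 = 1/(1+e^{1.7000}) = 0.1545
E[score] = 0.8022 + 0.8220 + 0.8641 + 0.1545 = 2.6428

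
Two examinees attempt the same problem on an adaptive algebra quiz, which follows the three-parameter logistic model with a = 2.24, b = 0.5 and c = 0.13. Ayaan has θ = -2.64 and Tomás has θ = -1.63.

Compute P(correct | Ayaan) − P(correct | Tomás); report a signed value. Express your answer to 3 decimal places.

P(θ) = c + (1 − c) · 1 / (1 + exp(−a(θ − b)))
P(Ayaan) = 0.1308  [exponent -7.0336]
P(Tomás) = 0.1373  [exponent -4.7712]
Difference = 0.1308 − 0.1373 = -0.0065

-0.007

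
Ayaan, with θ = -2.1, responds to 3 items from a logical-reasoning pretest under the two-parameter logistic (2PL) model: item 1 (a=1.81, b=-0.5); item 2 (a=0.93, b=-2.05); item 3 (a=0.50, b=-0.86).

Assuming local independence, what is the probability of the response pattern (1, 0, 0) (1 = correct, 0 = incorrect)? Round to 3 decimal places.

0.017

P(θ) = 1 / (1 + exp(−a(θ − b)))
P_1 = 1/(1+e^{2.8960}) = 0.0524
P_2 = 1/(1+e^{0.0465}) = 0.4884
P_3 = 1/(1+e^{0.6200}) = 0.3498
L = P_1 × (1−P_2) × (1−P_3) = 0.0524 × 0.5116 × 0.6502 = 0.01742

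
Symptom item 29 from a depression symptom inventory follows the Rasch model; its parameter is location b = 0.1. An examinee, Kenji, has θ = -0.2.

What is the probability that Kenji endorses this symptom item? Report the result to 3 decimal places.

P(θ) = 1 / (1 + exp(−(θ − b)))
Exponent: (-0.2 − 0.1) = -0.3000
1/(1 + e^{0.3000}) = 0.4256
P = 0.4256

0.426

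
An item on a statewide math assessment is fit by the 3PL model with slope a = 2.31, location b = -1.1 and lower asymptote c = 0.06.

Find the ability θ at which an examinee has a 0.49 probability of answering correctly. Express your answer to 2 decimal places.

P(θ) = c + (1 − c) · 1 / (1 + exp(−a(θ − b)))
Remove guessing floor: (0.49 − 0.06)/(1 − 0.06) = 0.4574
logit = ln(0.4574/0.5426) = -0.1706
θ = b + logit/(a) = -1.1 + (-0.1706)/2.3100 = -1.1739

-1.17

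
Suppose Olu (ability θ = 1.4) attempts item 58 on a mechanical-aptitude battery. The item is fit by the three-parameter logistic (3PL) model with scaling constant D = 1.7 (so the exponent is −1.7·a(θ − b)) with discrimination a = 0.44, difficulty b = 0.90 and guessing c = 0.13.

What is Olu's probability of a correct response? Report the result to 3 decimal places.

P(θ) = c + (1 − c) · 1 / (1 + exp(−D·a(θ − b)))
Exponent: 1.7 × 0.44 × (1.4 − 0.90) = 0.3740
1/(1 + e^{-0.3740}) = 0.5924
P = 0.13 + 0.87 × 0.5924 = 0.6454

0.645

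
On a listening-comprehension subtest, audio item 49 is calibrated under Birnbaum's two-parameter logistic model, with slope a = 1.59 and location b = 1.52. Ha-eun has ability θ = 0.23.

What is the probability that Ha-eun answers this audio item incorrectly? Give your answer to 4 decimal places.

0.8861

P(θ) = 1 / (1 + exp(−a(θ − b)))
Exponent: 1.59 × (0.23 − 1.52) = -2.0511
1/(1 + e^{2.0511}) = 0.1139
P(incorrect) = 1 − 0.1139 = 0.8861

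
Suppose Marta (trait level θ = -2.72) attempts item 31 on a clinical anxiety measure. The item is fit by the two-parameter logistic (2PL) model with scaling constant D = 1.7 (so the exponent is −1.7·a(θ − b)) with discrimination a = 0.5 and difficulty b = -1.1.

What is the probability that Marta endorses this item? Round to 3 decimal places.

0.201

P(θ) = 1 / (1 + exp(−D·a(θ − b)))
Exponent: 1.7 × 0.5 × (-2.72 − (-1.1)) = -1.3770
1/(1 + e^{1.3770}) = 0.2015
P = 0.2015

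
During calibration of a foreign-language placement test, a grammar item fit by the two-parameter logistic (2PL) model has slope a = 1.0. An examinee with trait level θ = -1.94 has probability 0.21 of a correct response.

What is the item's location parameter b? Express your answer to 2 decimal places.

-0.62

P(θ) = 1 / (1 + exp(−a(θ − b)))
logit(0.21) = ln(0.21/0.79) = -1.3249
b = θ − logit/(a) = -1.94 − (-1.3249)/1.0000 = -0.6151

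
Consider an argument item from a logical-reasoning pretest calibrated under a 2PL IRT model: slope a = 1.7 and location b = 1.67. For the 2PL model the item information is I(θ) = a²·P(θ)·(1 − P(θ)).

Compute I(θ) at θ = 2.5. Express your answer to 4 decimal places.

0.4556

P = 1/(1+e^{-1.4110}) = 0.8039
P(1−P) = 0.8039 × 0.1961 = 0.1576
I = a² × P(1−P) = 1.7² × 0.1576 = 0.45555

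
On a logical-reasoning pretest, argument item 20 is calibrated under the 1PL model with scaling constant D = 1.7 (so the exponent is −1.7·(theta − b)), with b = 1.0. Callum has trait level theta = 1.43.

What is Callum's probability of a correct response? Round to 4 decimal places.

0.6750

P(theta) = 1 / (1 + exp(−D·(theta − b)))
Exponent: 1.7 × (1.43 − 1.0) = 0.7310
1/(1 + e^{-0.7310}) = 0.6750
P = 0.6750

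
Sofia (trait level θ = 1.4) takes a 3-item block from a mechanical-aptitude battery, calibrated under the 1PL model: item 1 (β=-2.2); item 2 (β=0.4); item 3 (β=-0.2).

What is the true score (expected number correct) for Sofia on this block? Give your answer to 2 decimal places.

2.54

P(θ) = 1 / (1 + exp(−(θ − β)))
P_1 = 1/(1+e^{-3.6000}) = 0.9734
P_2 = 1/(1+e^{-1.0000}) = 0.7311
P_3 = 1/(1+e^{-1.6000}) = 0.8320
E[score] = 0.9734 + 0.7311 + 0.8320 = 2.5365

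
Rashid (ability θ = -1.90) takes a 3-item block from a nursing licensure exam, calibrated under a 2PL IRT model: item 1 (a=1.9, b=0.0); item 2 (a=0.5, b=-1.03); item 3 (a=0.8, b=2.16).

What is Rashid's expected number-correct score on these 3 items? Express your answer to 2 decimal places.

0.46

P(θ) = 1 / (1 + exp(−a(θ − b)))
P_1 = 1/(1+e^{3.6100}) = 0.0263
P_2 = 1/(1+e^{0.4350}) = 0.3929
P_3 = 1/(1+e^{3.2480}) = 0.0374
E[score] = 0.0263 + 0.3929 + 0.0374 = 0.4567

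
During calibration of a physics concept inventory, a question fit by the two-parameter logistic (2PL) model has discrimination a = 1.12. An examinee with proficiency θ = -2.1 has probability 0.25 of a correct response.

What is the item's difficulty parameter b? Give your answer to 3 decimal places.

P(θ) = 1 / (1 + exp(−a(θ − b)))
logit(0.25) = ln(0.25/0.75) = -1.0986
b = θ − logit/(a) = -2.1 − (-1.0986)/1.1200 = -1.1191

-1.119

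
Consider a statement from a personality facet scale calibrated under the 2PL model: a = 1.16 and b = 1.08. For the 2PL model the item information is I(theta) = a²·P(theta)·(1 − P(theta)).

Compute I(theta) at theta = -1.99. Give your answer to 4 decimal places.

P = 1/(1+e^{3.5612}) = 0.0276
P(1−P) = 0.0276 × 0.9724 = 0.0269
I = a² × P(1−P) = 1.16² × 0.0269 = 0.03614

0.0361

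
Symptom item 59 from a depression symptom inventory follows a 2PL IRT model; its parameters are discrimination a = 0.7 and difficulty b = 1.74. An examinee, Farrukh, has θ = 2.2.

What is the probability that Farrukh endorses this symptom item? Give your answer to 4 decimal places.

P(θ) = 1 / (1 + exp(−a(θ − b)))
Exponent: 0.7 × (2.2 − 1.74) = 0.3220
1/(1 + e^{-0.3220}) = 0.5798

0.5798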